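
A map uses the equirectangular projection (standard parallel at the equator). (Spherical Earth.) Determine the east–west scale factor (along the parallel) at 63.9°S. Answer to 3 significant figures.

2.27

Plate carrée maps x = Rλ, y = Rφ. The meridian scale is h = 1 and the parallel scale is k = 1/cos φ = sec φ.
k = 1/cos 63.9° = 1/0.4399 = 2.273.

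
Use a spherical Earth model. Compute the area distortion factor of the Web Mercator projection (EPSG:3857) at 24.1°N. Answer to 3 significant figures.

1.20

Mercator is conformal, so the point scale is isotropic: h = k = sec φ = 1/cos φ.
Areal scale = k² = sec²φ = 1/cos²(24.1°) = 1/0.9128² = 1.200.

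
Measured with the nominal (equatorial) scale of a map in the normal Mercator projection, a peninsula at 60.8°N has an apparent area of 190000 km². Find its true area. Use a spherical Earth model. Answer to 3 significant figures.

45200 km²

Mercator is conformal, so the point scale is isotropic: h = k = sec φ = 1/cos φ.
Areal scale = k² = sec²φ = 1/cos²(60.8°) = 1/0.4879² = 4.202.
True area = apparent / (areal scale) = 190000 / 4.202 ≈ 45200 km².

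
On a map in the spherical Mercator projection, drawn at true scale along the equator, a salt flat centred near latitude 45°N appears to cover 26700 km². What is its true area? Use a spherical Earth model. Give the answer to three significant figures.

13400 km²

For Mercator, h = k = sec φ (a conformal cylindrical projection has a single point scale, 1/cos φ).
Areal scale = k² = sec²φ = 1/cos²(45°) = 1/0.7071² = 2.000.
True area = apparent / (areal scale) = 26700 / 2.000 ≈ 13400 km².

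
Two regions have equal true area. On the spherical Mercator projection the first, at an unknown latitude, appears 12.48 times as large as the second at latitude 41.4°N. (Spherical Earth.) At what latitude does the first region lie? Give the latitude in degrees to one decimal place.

77.7°

Mercator areal scale is sec²φ, so apparent-area ratio = sec²φ₁ / sec²φ₂ = cos²φ₂ / cos²φ₁.
cos²φ₂ / cos²φ₁ = 12.48  ⇒  cos φ₁ = cos 41.4° / √12.48 = 0.7501/3.533 = 0.2123.
φ₁ = arccos(0.2123) ≈ 77.7°.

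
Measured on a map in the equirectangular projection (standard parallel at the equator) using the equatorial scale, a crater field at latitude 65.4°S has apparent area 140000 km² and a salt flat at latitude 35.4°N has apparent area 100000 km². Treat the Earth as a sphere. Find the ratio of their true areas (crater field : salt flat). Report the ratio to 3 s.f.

On the plate carrée, areal scale = h·k = 1 × sec φ, so true area = apparent × cos φ.
True area of crater field: 140000 × cos(65.4°) = 140000 × 0.4163 = 58280 km².
True area of salt flat: 100000 × cos(35.4°) = 100000 × 0.8151 = 81510 km².
Ratio = 58280 / 81510 ≈ 0.715.

0.715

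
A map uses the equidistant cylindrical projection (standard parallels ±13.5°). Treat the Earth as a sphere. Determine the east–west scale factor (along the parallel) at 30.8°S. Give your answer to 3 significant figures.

1.13

The equidistant cylindrical projection with φ₀ = 13.5° has h = 1 (meridians true) and k = cos φ₀ / cos φ along parallels.
k = cos 13.5° / cos 30.8° = 0.9724/0.8590 = 1.132.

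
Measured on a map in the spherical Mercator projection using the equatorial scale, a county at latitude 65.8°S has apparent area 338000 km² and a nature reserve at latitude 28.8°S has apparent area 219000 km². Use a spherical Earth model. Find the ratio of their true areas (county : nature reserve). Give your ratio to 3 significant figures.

Mercator's areal exaggeration is sec²φ; hence true area = (apparent area) · cos²φ.
True area of county: 338000 × cos²(65.8°) = 338000 × 0.1680 = 56800 km².
True area of nature reserve: 219000 × cos²(28.8°) = 219000 × 0.7679 = 168200 km².
Ratio = 56800 / 168200 ≈ 0.338.

0.338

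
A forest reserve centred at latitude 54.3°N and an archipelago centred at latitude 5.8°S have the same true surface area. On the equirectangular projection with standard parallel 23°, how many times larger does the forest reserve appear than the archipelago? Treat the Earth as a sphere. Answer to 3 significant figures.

1.70

With standard parallel φ₀ = 23°, the equirectangular projection gives x = Rλ cos φ₀, y = Rφ, so h = 1 and k = cos 23° / cos φ.
Areal scale at 54.3°: h·k = 1.000 × 1.577 = 1.577.
Areal scale at 5.8°: h·k = 1.000 × 0.9252 = 0.9252.
Ratio = 1.577/0.9252 ≈ 1.70.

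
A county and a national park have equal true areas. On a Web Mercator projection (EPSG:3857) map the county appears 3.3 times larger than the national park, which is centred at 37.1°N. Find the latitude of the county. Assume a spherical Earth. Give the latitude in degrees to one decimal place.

64.0°

On Mercator, (apparent₁)/(apparent₂) = sec²φ₁ / sec²φ₂ when true areas are equal.
cos²φ₂ / cos²φ₁ = 3.3  ⇒  cos φ₁ = cos 37.1° / √3.3 = 0.7976/1.817 = 0.4391.
φ₁ = arccos(0.4391) ≈ 64.0°.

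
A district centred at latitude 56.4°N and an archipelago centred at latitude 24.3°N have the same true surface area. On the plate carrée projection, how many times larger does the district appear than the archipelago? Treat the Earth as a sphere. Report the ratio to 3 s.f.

1.65

In the plate carrée (x = Rλ, y = Rφ), meridians are true-scale (h = 1) and parallels are stretched by k = sec φ.
Areal scale at 56.4°: h·k = 1.000 × 1.807 = 1.807.
Areal scale at 24.3°: h·k = 1.000 × 1.097 = 1.097.
Ratio = 1.807/1.097 ≈ 1.65.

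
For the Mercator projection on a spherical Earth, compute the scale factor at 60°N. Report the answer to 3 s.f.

2.00

For Mercator, h = k = sec φ (a conformal cylindrical projection has a single point scale, 1/cos φ).
k = 1/cos 60° = 1/0.5000 = 2.000.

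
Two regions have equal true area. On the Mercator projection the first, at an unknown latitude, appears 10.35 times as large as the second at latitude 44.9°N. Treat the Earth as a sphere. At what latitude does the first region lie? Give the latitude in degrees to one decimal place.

Mercator areal scale is sec²φ, so apparent-area ratio = sec²φ₁ / sec²φ₂ = cos²φ₂ / cos²φ₁.
cos²φ₂ / cos²φ₁ = 10.35  ⇒  cos φ₁ = cos 44.9° / √10.35 = 0.7083/3.217 = 0.2202.
φ₁ = arccos(0.2202) ≈ 77.3°.

77.3°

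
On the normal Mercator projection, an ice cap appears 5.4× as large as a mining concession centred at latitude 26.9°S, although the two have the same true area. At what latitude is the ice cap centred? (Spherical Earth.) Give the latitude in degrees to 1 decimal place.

67.4°

Mercator areal scale is sec²φ, so apparent-area ratio = sec²φ₁ / sec²φ₂ = cos²φ₂ / cos²φ₁.
cos²φ₂ / cos²φ₁ = 5.4  ⇒  cos φ₁ = cos 26.9° / √5.4 = 0.8918/2.324 = 0.3838.
φ₁ = arccos(0.3838) ≈ 67.4°.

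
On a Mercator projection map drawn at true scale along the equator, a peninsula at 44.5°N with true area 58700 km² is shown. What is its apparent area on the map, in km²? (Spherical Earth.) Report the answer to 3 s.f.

115000 km²

The Mercator projection is conformal; its linear scale factor is the same in every direction and equals sec φ = 1/cos φ.
Areal scale = k² = sec²φ = 1/cos²(44.5°) = 1/0.7133² = 1.966.
Apparent area = 58700 × 1.966 ≈ 115000 km².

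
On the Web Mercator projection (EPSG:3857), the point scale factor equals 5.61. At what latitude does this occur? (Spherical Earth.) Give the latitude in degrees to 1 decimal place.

79.7°

Mercator scale is k = sec φ = 1/cos φ.
1/cos φ = 5.61  ⇒  cos φ = 0.1783  ⇒  φ = arccos(0.1783) ≈ 79.7°.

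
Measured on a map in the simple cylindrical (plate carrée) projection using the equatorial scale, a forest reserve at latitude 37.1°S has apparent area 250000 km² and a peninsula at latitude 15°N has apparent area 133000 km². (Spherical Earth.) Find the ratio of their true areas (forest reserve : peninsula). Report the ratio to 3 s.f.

On the plate carrée, areal scale = h·k = 1 × sec φ, so true area = apparent × cos φ.
True area of forest reserve: 250000 × cos(37.1°) = 250000 × 0.7976 = 199400 km².
True area of peninsula: 133000 × cos(15°) = 133000 × 0.9659 = 128500 km².
Ratio = 199400 / 128500 ≈ 1.55.

1.55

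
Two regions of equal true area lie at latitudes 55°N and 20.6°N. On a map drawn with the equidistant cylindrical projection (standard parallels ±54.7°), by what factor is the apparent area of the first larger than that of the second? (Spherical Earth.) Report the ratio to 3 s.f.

In the equirectangular projection with standard parallel φ₀ = 54.7° (x = Rλ cos φ₀, y = Rφ), meridians are true-scale (h = 1) and the parallel scale is k = cos φ₀ / cos φ.
Areal scale at 55°: h·k = 1.000 × 1.007 = 1.007.
Areal scale at 20.6°: h·k = 1.000 × 0.6173 = 0.6173.
Ratio = 1.007/0.6173 ≈ 1.63.

1.63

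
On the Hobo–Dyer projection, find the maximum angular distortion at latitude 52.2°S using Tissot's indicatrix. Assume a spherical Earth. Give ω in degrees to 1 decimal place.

Hobo–Dyer is a cylindrical equal-area projection with standard parallels at ±37.5°. For cylindrical equal-area with standard parallel φ₀, h = cos φ / cos φ₀ and k = cos φ₀ / cos φ, so h·k = 1.
At 52.2°: h = 0.7726, k = 1.294; principal scales a = 1.294, b = 0.7726.
sin(ω/2) = (a − b)/(a + b) = 0.5219/2.067 = 0.2525, so ω = 2 arcsin(0.2525) ≈ 29.2°.

29.2°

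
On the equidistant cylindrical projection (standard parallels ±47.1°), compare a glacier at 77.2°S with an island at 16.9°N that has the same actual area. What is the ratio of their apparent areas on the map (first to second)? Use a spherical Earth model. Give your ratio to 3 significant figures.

In the equirectangular projection with standard parallel φ₀ = 47.1° (x = Rλ cos φ₀, y = Rφ), meridians are true-scale (h = 1) and the parallel scale is k = cos φ₀ / cos φ.
Areal scale at 77.2°: h·k = 1.000 × 3.073 = 3.073.
Areal scale at 16.9°: h·k = 1.000 × 0.7114 = 0.7114.
Ratio = 3.073/0.7114 ≈ 4.32.

4.32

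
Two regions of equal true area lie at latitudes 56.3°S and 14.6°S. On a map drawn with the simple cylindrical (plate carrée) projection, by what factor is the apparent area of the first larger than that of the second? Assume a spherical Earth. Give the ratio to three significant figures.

Plate carrée maps x = Rλ, y = Rφ. The meridian scale is h = 1 and the parallel scale is k = 1/cos φ = sec φ.
Areal scale at 56.3°: h·k = 1.000 × 1.802 = 1.802.
Areal scale at 14.6°: h·k = 1.000 × 1.033 = 1.033.
Ratio = 1.802/1.033 ≈ 1.74.

1.74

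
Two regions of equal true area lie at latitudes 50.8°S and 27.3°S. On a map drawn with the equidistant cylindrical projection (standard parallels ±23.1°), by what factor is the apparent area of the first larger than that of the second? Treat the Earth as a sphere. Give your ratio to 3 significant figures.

With standard parallel φ₀ = 23.1°, the equirectangular projection gives x = Rλ cos φ₀, y = Rφ, so h = 1 and k = cos 23.1° / cos φ.
Areal scale at 50.8°: h·k = 1.000 × 1.455 = 1.455.
Areal scale at 27.3°: h·k = 1.000 × 1.035 = 1.035.
Ratio = 1.455/1.035 ≈ 1.41.

1.41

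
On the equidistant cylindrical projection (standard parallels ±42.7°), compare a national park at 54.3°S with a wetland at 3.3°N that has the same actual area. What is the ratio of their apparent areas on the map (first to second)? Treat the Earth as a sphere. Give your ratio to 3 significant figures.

The equidistant cylindrical projection with φ₀ = 42.7° has h = 1 (meridians true) and k = cos φ₀ / cos φ along parallels.
Areal scale at 54.3°: h·k = 1.000 × 1.259 = 1.259.
Areal scale at 3.3°: h·k = 1.000 × 0.7361 = 0.7361.
Ratio = 1.259/0.7361 ≈ 1.71.

1.71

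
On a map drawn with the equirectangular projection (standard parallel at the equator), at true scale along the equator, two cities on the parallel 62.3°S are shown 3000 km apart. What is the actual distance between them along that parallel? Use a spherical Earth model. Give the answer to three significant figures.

1390 km

Plate carrée maps x = Rλ, y = Rφ. The meridian scale is h = 1 and the parallel scale is k = 1/cos φ = sec φ.
Along the parallel at 62.3°, map distances are exaggerated by k = sec 62.3° = 2.151.
True distance = 3000 / 2.151 = 3000 × cos 62.3° ≈ 1390 km.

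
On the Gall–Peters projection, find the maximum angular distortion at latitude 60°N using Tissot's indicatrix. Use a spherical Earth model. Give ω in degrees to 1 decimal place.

Gall–Peters is a cylindrical equal-area projection with standard parallels at ±45°. A cylindrical equal-area projection with standard parallel φ₀ has meridian scale h = cos φ / cos φ₀ and parallel scale k = cos φ₀ / cos φ (so areas are preserved, h·k = 1).
At 60°: h = 0.7071, k = 1.414; principal scales a = 1.414, b = 0.7071.
sin(ω/2) = (a − b)/(a + b) = 0.7071/2.121 = 0.3333, so ω = 2 arcsin(0.3333) ≈ 38.9°.

38.9°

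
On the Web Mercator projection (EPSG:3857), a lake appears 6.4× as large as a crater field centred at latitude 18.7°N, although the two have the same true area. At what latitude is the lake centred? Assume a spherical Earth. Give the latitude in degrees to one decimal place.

68.0°

Mercator areal scale is sec²φ, so apparent-area ratio = sec²φ₁ / sec²φ₂ = cos²φ₂ / cos²φ₁.
cos²φ₂ / cos²φ₁ = 6.4  ⇒  cos φ₁ = cos 18.7° / √6.4 = 0.9472/2.530 = 0.3744.
φ₁ = arccos(0.3744) ≈ 68.0°.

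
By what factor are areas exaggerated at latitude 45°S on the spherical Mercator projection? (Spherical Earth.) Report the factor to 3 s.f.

Mercator is conformal, so the point scale is isotropic: h = k = sec φ = 1/cos φ.
Areal scale = k² = sec²φ = 1/cos²(45°) = 1/0.7071² = 2.000.

2.00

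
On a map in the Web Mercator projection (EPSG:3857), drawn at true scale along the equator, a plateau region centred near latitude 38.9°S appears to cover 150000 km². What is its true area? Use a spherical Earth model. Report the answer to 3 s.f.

The Mercator projection is conformal; its linear scale factor is the same in every direction and equals sec φ = 1/cos φ.
Areal scale = k² = sec²φ = 1/cos²(38.9°) = 1/0.7782² = 1.651.
True area = apparent / (areal scale) = 150000 / 1.651 ≈ 90800 km².

90800 km²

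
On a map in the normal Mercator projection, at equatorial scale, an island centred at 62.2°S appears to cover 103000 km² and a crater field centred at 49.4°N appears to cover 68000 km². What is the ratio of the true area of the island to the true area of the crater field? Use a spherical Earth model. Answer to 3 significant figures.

0.778

On Mercator the areal scale is sec²φ, so true area = apparent × cos²φ.
True area of island: 103000 × cos²(62.2°) = 103000 × 0.2175 = 22400 km².
True area of crater field: 68000 × cos²(49.4°) = 68000 × 0.4235 = 28800 km².
Ratio = 22400 / 28800 ≈ 0.778.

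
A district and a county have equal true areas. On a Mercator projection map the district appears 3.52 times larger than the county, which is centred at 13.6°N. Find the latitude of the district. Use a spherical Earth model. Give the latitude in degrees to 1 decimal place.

58.8°

For equal true areas on Mercator, apparent areas scale as sec²φ, so the ratio is cos²φ₂ / cos²φ₁.
cos²φ₂ / cos²φ₁ = 3.52  ⇒  cos φ₁ = cos 13.6° / √3.52 = 0.9720/1.876 = 0.5181.
φ₁ = arccos(0.5181) ≈ 58.8°.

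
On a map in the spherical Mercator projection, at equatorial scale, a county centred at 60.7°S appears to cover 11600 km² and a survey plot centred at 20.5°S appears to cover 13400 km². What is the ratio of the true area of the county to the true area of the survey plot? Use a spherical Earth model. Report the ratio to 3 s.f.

0.236

On Mercator the areal scale is sec²φ, so true area = apparent × cos²φ.
True area of county: 11600 × cos²(60.7°) = 11600 × 0.2395 = 2778 km².
True area of survey plot: 13400 × cos²(20.5°) = 13400 × 0.8774 = 11760 km².
Ratio = 2778 / 11760 ≈ 0.236.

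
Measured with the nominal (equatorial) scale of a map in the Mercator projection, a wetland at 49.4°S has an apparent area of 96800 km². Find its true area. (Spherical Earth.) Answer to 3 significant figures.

41000 km²

The Mercator projection is conformal; its linear scale factor is the same in every direction and equals sec φ = 1/cos φ.
Areal scale = k² = sec²φ = 1/cos²(49.4°) = 1/0.6508² = 2.361.
True area = apparent / (areal scale) = 96800 / 2.361 ≈ 41000 km².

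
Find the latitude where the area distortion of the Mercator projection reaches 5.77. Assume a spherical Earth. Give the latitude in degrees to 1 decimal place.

65.4°

Mercator areal scale is sec²φ.
sec²φ = 5.77  ⇒  cos²φ = 0.1733  ⇒  cos φ = 0.4163.
φ = arccos(0.4163) ≈ 65.4°.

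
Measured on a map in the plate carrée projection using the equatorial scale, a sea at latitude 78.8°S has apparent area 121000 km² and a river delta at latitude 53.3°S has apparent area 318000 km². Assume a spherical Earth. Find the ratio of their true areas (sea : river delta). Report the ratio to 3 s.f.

On the plate carrée, areal scale = h·k = 1 × sec φ, so true area = apparent × cos φ.
True area of sea: 121000 × cos(78.8°) = 121000 × 0.1942 = 23500 km².
True area of river delta: 318000 × cos(53.3°) = 318000 × 0.5976 = 190000 km².
Ratio = 23500 / 190000 ≈ 0.124.

0.124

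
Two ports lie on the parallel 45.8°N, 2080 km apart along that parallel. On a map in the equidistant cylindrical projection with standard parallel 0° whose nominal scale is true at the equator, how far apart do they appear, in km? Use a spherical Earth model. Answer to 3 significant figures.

2980 km

For the equirectangular projection with φ₀ = 0 (plate carrée), h = 1 along meridians and k = sec φ along parallels.
Along the parallel, k = sec 45.8° = 1/0.6972 = 1.434.
Map distance = 2080 × 1.434 ≈ 2980 km.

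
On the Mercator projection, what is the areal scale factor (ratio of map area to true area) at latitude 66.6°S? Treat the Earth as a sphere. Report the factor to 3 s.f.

6.34

Mercator is conformal, so the point scale is isotropic: h = k = sec φ = 1/cos φ.
Areal scale = k² = sec²φ = 1/cos²(66.6°) = 1/0.3971² = 6.340.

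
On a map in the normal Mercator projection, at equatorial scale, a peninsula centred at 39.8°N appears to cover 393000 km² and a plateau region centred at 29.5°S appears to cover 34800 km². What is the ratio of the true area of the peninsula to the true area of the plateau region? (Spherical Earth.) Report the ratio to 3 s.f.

Since Mercator area scale is 1/cos²φ, the true area equals the apparent area multiplied by cos²φ.
True area of peninsula: 393000 × cos²(39.8°) = 393000 × 0.5903 = 232000 km².
True area of plateau region: 34800 × cos²(29.5°) = 34800 × 0.7575 = 26360 km².
Ratio = 232000 / 26360 ≈ 8.80.

8.80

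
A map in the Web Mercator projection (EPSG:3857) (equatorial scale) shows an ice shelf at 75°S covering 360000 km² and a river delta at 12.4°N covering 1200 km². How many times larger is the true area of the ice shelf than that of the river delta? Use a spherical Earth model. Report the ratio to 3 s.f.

Mercator's areal exaggeration is sec²φ; hence true area = (apparent area) · cos²φ.
True area of ice shelf: 360000 × cos²(75°) = 360000 × 0.06699 = 24120 km².
True area of river delta: 1200 × cos²(12.4°) = 1200 × 0.9539 = 1145 km².
Ratio = 24120 / 1145 ≈ 21.1.

21.1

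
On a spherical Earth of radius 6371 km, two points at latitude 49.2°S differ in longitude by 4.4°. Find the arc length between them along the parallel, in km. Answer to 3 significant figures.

320 km

Arc length along a parallel = R cos φ · Δλ (with Δλ in radians).
= 6371 × cos 49.2° × (4.4° × π/180) = 6371 × 0.6534 × 0.07679 ≈ 320 km.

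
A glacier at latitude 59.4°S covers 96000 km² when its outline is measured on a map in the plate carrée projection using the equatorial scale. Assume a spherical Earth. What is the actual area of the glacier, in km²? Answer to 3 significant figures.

Plate carrée maps x = Rλ, y = Rφ. The meridian scale is h = 1 and the parallel scale is k = 1/cos φ = sec φ.
Areal scale = h·k = 1 × sec φ; at 59.4°, h = 1.000, k = 1.964, so h·k = 1.964.
True area = apparent / (areal scale) = 96000 / 1.964 ≈ 48900 km².

48900 km²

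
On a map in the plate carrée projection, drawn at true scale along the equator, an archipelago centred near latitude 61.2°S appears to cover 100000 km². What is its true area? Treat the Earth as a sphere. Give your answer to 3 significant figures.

48200 km²

In the plate carrée (x = Rλ, y = Rφ), meridians are true-scale (h = 1) and parallels are stretched by k = sec φ.
Areal scale = h·k = 1 × sec φ; at 61.2°, h = 1.000, k = 2.076, so h·k = 2.076.
True area = apparent / (areal scale) = 100000 / 2.076 ≈ 48200 km².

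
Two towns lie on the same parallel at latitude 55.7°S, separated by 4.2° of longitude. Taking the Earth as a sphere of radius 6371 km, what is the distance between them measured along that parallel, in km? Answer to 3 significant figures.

Arc length along a parallel = R cos φ · Δλ (with Δλ in radians).
= 6371 × cos 55.7° × (4.2° × π/180) = 6371 × 0.5635 × 0.07330 ≈ 263 km.

263 km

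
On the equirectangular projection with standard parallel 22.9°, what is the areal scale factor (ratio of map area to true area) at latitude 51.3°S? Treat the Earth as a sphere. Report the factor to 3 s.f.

1.47

The equidistant cylindrical projection with φ₀ = 22.9° has h = 1 (meridians true) and k = cos φ₀ / cos φ along parallels.
Areal scale = h·k = 1 × cos φ₀ / cos φ; at 51.3°, h = 1.000, k = 1.473, so h·k = 1.473.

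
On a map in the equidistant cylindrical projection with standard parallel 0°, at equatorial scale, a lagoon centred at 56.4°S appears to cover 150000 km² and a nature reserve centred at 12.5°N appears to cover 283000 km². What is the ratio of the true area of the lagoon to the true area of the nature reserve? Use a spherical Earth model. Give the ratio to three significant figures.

Plate carrée has h = 1 and k = sec φ, giving areal scale sec φ; true area = (apparent area) · cos φ.
True area of lagoon: 150000 × cos(56.4°) = 150000 × 0.5534 = 83010 km².
True area of nature reserve: 283000 × cos(12.5°) = 283000 × 0.9763 = 276300 km².
Ratio = 83010 / 276300 ≈ 0.300.

0.300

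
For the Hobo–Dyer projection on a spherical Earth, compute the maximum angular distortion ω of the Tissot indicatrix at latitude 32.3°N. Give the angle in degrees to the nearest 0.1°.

Hobo–Dyer is a cylindrical equal-area projection with standard parallels at ±37.5°. For cylindrical equal-area with standard parallel φ₀, h = cos φ / cos φ₀ and k = cos φ₀ / cos φ, so h·k = 1.
At 32.3°: h = 1.065, k = 0.9386; principal scales a = 1.065, b = 0.9386.
sin(ω/2) = (a − b)/(a + b) = 0.1268/2.004 = 0.06329, so ω = 2 arcsin(0.06329) ≈ 7.3°.

7.3°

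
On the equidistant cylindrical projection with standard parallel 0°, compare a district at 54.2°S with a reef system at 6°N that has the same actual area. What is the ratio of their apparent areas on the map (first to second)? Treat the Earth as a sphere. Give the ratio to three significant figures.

1.70

Plate carrée maps x = Rλ, y = Rφ. The meridian scale is h = 1 and the parallel scale is k = 1/cos φ = sec φ.
Areal scale at 54.2°: h·k = 1.000 × 1.710 = 1.710.
Areal scale at 6°: h·k = 1.000 × 1.006 = 1.006.
Ratio = 1.710/1.006 ≈ 1.70.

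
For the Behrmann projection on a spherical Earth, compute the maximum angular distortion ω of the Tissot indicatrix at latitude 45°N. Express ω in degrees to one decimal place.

Behrmann is a cylindrical equal-area projection with standard parallels at ±30°. A cylindrical equal-area projection with standard parallel φ₀ has meridian scale h = cos φ / cos φ₀ and parallel scale k = cos φ₀ / cos φ (so areas are preserved, h·k = 1).
At 45°: h = 0.8165, k = 1.225; principal scales a = 1.225, b = 0.8165.
sin(ω/2) = (a − b)/(a + b) = 0.4082/2.041 = 0.2000, so ω = 2 arcsin(0.2000) ≈ 23.1°.

23.1°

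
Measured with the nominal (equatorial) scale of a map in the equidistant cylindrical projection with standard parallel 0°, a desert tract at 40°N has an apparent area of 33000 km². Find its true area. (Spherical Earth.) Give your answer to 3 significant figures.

25300 km²

For the equirectangular projection with φ₀ = 0 (plate carrée), h = 1 along meridians and k = sec φ along parallels.
Areal scale = h·k = 1 × sec φ; at 40°, h = 1.000, k = 1.305, so h·k = 1.305.
True area = apparent / (areal scale) = 33000 / 1.305 ≈ 25300 km².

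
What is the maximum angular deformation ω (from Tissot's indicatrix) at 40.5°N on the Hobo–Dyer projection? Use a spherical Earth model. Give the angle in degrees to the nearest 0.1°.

4.9°

The Hobo–Dyer projection is cylindrical equal-area with φ₀ = 37.5°. Cylindrical equal-area (φ₀ = 37.5°): h = cos φ / cos 37.5° along meridians, k = cos 37.5° / cos φ along parallels; h·k = 1.
At 40.5°: h = 0.9585, k = 1.043; principal scales a = 1.043, b = 0.9585.
sin(ω/2) = (a − b)/(a + b) = 0.08486/2.002 = 0.04239, so ω = 2 arcsin(0.04239) ≈ 4.9°.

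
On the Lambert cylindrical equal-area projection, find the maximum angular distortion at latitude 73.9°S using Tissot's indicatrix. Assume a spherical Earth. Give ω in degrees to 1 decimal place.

118.0°

The Lambert cylindrical equal-area projection is the cylindrical equal-area projection with its standard parallel at the equator (φ₀ = 0). For cylindrical equal-area with standard parallel φ₀, h = cos φ / cos φ₀ and k = cos φ₀ / cos φ, so h·k = 1.
At 73.9°: h = 0.2773, k = 3.606; principal scales a = 3.606, b = 0.2773.
sin(ω/2) = (a − b)/(a + b) = 3.329/3.883 = 0.8572, so ω = 2 arcsin(0.8572) ≈ 118.0°.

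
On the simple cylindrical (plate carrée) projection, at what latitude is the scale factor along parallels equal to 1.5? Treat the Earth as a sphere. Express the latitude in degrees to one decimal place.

48.2°

Plate carrée: h = 1, k = sec φ along parallels.
sec φ = 1.5  ⇒  cos φ = 0.6667  ⇒  φ ≈ 48.2°.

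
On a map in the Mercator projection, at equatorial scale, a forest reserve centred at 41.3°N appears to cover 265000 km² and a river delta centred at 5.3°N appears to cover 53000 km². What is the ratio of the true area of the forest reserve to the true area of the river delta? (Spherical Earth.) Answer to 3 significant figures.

On Mercator the areal scale is sec²φ, so true area = apparent × cos²φ.
True area of forest reserve: 265000 × cos²(41.3°) = 265000 × 0.5644 = 149600 km².
True area of river delta: 53000 × cos²(5.3°) = 53000 × 0.9915 = 52550 km².
Ratio = 149600 / 52550 ≈ 2.85.

2.85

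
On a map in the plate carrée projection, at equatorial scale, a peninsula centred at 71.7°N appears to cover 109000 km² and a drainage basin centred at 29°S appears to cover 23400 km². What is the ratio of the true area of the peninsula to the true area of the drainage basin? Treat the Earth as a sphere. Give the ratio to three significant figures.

1.67

Plate carrée has h = 1 and k = sec φ, giving areal scale sec φ; true area = (apparent area) · cos φ.
True area of peninsula: 109000 × cos(71.7°) = 109000 × 0.3140 = 34230 km².
True area of drainage basin: 23400 × cos(29°) = 23400 × 0.8746 = 20470 km².
Ratio = 34230 / 20470 ≈ 1.67.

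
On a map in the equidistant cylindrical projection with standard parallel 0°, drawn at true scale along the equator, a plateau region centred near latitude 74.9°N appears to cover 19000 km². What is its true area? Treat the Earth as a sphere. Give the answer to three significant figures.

Plate carrée maps x = Rλ, y = Rφ. The meridian scale is h = 1 and the parallel scale is k = 1/cos φ = sec φ.
Areal scale = h·k = 1 × sec φ; at 74.9°, h = 1.000, k = 3.839, so h·k = 3.839.
True area = apparent / (areal scale) = 19000 / 3.839 ≈ 4950 km².

4950 km²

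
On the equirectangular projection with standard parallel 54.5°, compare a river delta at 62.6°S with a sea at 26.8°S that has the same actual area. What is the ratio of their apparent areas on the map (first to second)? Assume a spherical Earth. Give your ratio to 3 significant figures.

1.94

In the equirectangular projection with standard parallel φ₀ = 54.5° (x = Rλ cos φ₀, y = Rφ), meridians are true-scale (h = 1) and the parallel scale is k = cos φ₀ / cos φ.
Areal scale at 62.6°: h·k = 1.000 × 1.262 = 1.262.
Areal scale at 26.8°: h·k = 1.000 × 0.6506 = 0.6506.
Ratio = 1.262/0.6506 ≈ 1.94.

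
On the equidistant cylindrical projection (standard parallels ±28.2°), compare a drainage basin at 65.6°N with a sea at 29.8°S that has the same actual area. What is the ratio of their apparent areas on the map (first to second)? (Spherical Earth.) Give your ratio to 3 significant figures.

With standard parallel φ₀ = 28.2°, the equirectangular projection gives x = Rλ cos φ₀, y = Rφ, so h = 1 and k = cos 28.2° / cos φ.
Areal scale at 65.6°: h·k = 1.000 × 2.133 = 2.133.
Areal scale at 29.8°: h·k = 1.000 × 1.016 = 1.016.
Ratio = 2.133/1.016 ≈ 2.10.

2.10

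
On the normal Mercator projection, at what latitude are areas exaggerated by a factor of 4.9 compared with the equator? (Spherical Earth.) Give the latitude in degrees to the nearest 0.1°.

63.1°

Mercator areal scale is sec²φ.
sec²φ = 4.9  ⇒  cos²φ = 0.2041  ⇒  cos φ = 0.4518.
φ = arccos(0.4518) ≈ 63.1°.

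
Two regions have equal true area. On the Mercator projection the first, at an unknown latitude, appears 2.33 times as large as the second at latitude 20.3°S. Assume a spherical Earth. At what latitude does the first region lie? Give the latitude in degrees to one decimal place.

52.1°

For equal true areas on Mercator, apparent areas scale as sec²φ, so the ratio is cos²φ₂ / cos²φ₁.
cos²φ₂ / cos²φ₁ = 2.33  ⇒  cos φ₁ = cos 20.3° / √2.33 = 0.9379/1.526 = 0.6144.
φ₁ = arccos(0.6144) ≈ 52.1°.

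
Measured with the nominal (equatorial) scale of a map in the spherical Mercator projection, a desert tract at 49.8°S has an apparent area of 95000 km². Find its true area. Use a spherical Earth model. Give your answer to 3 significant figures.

For Mercator, h = k = sec φ (a conformal cylindrical projection has a single point scale, 1/cos φ).
Areal scale = k² = sec²φ = 1/cos²(49.8°) = 1/0.6455² = 2.400.
True area = apparent / (areal scale) = 95000 / 2.400 ≈ 39600 km².

39600 km²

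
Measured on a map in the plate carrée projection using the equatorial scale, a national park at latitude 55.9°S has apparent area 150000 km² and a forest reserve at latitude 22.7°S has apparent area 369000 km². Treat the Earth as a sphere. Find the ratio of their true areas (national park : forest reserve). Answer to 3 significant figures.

0.247

Plate carrée has h = 1 and k = sec φ, giving areal scale sec φ; true area = (apparent area) · cos φ.
True area of national park: 150000 × cos(55.9°) = 150000 × 0.5606 = 84100 km².
True area of forest reserve: 369000 × cos(22.7°) = 369000 × 0.9225 = 340400 km².
Ratio = 84100 / 340400 ≈ 0.247.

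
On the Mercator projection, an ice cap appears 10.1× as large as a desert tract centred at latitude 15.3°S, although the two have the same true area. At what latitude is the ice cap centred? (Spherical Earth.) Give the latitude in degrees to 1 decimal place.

72.3°

Mercator areal scale is sec²φ, so apparent-area ratio = sec²φ₁ / sec²φ₂ = cos²φ₂ / cos²φ₁.
cos²φ₂ / cos²φ₁ = 10.1  ⇒  cos φ₁ = cos 15.3° / √10.1 = 0.9646/3.178 = 0.3035.
φ₁ = arccos(0.3035) ≈ 72.3°.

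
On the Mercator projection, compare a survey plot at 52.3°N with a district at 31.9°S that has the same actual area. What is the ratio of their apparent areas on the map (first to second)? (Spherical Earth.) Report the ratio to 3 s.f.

Mercator areal scale is sec²φ.
At 52.3°: sec²(52.3°) = 1/0.6115² = 2.674.
At 31.9°: sec²(31.9°) = 1/0.8490² = 1.387.
Ratio = 2.674/1.387 = cos²(31.9°)/cos²(52.3°) ≈ 1.93.

1.93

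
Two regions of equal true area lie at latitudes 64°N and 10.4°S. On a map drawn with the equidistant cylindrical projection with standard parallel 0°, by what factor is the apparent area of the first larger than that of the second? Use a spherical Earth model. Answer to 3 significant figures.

2.24

For the equirectangular projection with φ₀ = 0 (plate carrée), h = 1 along meridians and k = sec φ along parallels.
Areal scale at 64°: h·k = 1.000 × 2.281 = 2.281.
Areal scale at 10.4°: h·k = 1.000 × 1.017 = 1.017.
Ratio = 2.281/1.017 ≈ 2.24.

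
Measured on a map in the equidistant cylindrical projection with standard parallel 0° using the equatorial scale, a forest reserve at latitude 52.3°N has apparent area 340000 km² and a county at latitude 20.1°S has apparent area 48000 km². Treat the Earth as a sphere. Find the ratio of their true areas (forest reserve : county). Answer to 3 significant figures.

Plate carrée has h = 1 and k = sec φ, giving areal scale sec φ; true area = (apparent area) · cos φ.
True area of forest reserve: 340000 × cos(52.3°) = 340000 × 0.6115 = 207900 km².
True area of county: 48000 × cos(20.1°) = 48000 × 0.9391 = 45080 km².
Ratio = 207900 / 45080 ≈ 4.61.

4.61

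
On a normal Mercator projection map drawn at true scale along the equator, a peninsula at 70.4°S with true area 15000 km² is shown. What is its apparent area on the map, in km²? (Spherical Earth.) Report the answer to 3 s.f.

133000 km²

The Mercator projection is conformal; its linear scale factor is the same in every direction and equals sec φ = 1/cos φ.
Areal scale = k² = sec²φ = 1/cos²(70.4°) = 1/0.3355² = 8.887.
Apparent area = 15000 × 8.887 ≈ 133000 km².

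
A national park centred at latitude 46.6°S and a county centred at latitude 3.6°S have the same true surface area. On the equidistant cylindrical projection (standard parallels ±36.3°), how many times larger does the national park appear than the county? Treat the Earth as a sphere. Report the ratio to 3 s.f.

The equidistant cylindrical projection with φ₀ = 36.3° has h = 1 (meridians true) and k = cos φ₀ / cos φ along parallels.
Areal scale at 46.6°: h·k = 1.000 × 1.173 = 1.173.
Areal scale at 3.6°: h·k = 1.000 × 0.8075 = 0.8075.
Ratio = 1.173/0.8075 ≈ 1.45.

1.45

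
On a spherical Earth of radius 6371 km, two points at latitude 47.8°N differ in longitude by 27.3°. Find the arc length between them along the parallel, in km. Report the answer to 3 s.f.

Arc length along a parallel = R cos φ · Δλ (with Δλ in radians).
= 6371 × cos 47.8° × (27.3° × π/180) = 6371 × 0.6717 × 0.4765 ≈ 2040 km.

2040 km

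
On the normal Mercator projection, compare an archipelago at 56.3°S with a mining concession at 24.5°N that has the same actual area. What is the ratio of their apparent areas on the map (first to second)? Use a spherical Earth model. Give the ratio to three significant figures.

2.69

Mercator is conformal with k = sec φ, so areal scale = k² = sec²φ.
At 56.3°: sec²(56.3°) = 1/0.5548² = 3.248.
At 24.5°: sec²(24.5°) = 1/0.9100² = 1.208.
Ratio = 3.248/1.208 = cos²(24.5°)/cos²(56.3°) ≈ 2.69.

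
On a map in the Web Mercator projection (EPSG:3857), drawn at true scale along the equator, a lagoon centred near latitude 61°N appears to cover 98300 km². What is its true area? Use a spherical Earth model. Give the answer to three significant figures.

Mercator is conformal, so the point scale is isotropic: h = k = sec φ = 1/cos φ.
Areal scale = k² = sec²φ = 1/cos²(61°) = 1/0.4848² = 4.255.
True area = apparent / (areal scale) = 98300 / 4.255 ≈ 23100 km².

23100 km²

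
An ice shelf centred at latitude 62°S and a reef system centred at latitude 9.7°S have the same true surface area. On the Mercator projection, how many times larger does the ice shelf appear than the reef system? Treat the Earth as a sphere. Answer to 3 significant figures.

4.41

Mercator areal scale is sec²φ.
At 62°: sec²(62°) = 1/0.4695² = 4.537.
At 9.7°: sec²(9.7°) = 1/0.9857² = 1.029.
Ratio = 4.537/1.029 = cos²(9.7°)/cos²(62°) ≈ 4.41.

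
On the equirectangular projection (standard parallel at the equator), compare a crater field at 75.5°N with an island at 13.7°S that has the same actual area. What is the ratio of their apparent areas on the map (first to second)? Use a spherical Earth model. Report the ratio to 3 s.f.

In the plate carrée (x = Rλ, y = Rφ), meridians are true-scale (h = 1) and parallels are stretched by k = sec φ.
Areal scale at 75.5°: h·k = 1.000 × 3.994 = 3.994.
Areal scale at 13.7°: h·k = 1.000 × 1.029 = 1.029.
Ratio = 3.994/1.029 ≈ 3.88.

3.88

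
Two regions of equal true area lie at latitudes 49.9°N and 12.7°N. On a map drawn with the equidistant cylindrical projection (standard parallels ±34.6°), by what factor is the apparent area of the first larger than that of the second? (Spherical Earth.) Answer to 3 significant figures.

1.51

In the equirectangular projection with standard parallel φ₀ = 34.6° (x = Rλ cos φ₀, y = Rφ), meridians are true-scale (h = 1) and the parallel scale is k = cos φ₀ / cos φ.
Areal scale at 49.9°: h·k = 1.000 × 1.278 = 1.278.
Areal scale at 12.7°: h·k = 1.000 × 0.8438 = 0.8438.
Ratio = 1.278/0.8438 ≈ 1.51.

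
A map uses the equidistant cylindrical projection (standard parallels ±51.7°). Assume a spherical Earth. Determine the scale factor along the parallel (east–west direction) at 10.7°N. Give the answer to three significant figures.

0.631

In the equirectangular projection with standard parallel φ₀ = 51.7° (x = Rλ cos φ₀, y = Rφ), meridians are true-scale (h = 1) and the parallel scale is k = cos φ₀ / cos φ.
k = cos 51.7° / cos 10.7° = 0.6198/0.9826 = 0.6307.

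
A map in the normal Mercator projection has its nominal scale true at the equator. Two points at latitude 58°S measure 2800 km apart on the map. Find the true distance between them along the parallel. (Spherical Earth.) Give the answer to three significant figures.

1480 km

The Mercator projection is conformal; its linear scale factor is the same in every direction and equals sec φ = 1/cos φ.
Along the parallel at 58°, map distances are exaggerated by k = sec 58° = 1.887.
True distance = 2800 / 1.887 = 2800 × cos 58° ≈ 1480 km.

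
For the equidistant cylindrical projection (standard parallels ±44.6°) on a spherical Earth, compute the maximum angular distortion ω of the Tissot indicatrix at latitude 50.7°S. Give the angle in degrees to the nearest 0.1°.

6.7°

The equidistant cylindrical projection with φ₀ = 44.6° has h = 1 (meridians true) and k = cos φ₀ / cos φ along parallels.
At 50.7°: h = 1.000, k = 1.124; principal scales a = 1.124, b = 1.000.
sin(ω/2) = (a − b)/(a + b) = 0.1242/2.124 = 0.05845, so ω = 2 arcsin(0.05845) ≈ 6.7°.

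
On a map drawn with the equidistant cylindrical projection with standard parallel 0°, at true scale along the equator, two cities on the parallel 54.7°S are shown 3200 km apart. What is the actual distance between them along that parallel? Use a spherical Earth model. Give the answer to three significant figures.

Plate carrée maps x = Rλ, y = Rφ. The meridian scale is h = 1 and the parallel scale is k = 1/cos φ = sec φ.
Along the parallel at 54.7°, map distances are exaggerated by k = sec 54.7° = 1.731.
True distance = 3200 / 1.731 = 3200 × cos 54.7° ≈ 1850 km.

1850 km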